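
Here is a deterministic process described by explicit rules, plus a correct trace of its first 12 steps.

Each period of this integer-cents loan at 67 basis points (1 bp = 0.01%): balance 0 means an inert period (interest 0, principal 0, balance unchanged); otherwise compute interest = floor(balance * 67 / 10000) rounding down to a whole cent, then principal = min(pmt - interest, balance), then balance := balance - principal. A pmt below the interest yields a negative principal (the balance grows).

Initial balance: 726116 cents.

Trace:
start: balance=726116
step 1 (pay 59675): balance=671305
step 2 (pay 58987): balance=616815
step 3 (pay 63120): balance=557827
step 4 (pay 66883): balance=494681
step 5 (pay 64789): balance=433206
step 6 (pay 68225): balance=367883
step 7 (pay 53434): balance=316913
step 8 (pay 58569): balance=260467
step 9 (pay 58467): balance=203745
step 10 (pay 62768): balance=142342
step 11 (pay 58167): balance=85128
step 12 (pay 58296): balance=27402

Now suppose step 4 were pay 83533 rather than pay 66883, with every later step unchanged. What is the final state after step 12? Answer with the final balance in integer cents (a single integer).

9837

(re-executing from step 4 with the substitution; state before step 4: balance=557827)
step 4 (pay 83533): balance=478031
step 5 (pay 64789): balance=416444
step 6 (pay 68225): balance=351009
step 7 (pay 53434): balance=299926
step 8 (pay 58569): balance=243366
step 9 (pay 58467): balance=186529
step 10 (pay 62768): balance=125010
step 11 (pay 58167): balance=67680
step 12 (pay 58296): balance=9837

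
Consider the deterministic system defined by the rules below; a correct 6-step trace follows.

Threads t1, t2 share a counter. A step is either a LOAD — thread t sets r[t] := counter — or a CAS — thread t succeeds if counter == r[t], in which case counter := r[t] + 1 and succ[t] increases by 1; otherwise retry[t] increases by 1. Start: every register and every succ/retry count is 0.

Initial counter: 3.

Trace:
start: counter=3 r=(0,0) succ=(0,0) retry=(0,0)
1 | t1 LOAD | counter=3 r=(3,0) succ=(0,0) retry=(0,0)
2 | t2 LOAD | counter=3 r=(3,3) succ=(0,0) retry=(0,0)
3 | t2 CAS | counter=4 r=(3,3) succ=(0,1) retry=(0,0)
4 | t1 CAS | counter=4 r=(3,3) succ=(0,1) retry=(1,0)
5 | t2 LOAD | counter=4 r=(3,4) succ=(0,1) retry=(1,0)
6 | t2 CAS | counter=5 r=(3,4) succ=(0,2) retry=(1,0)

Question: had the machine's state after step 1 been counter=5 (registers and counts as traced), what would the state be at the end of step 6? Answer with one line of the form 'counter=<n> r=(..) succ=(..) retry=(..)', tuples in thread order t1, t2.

state after step 1 := counter=5 r=(3,0) succ=(0,0) retry=(0,0)
2 | t2 LOAD | counter=5 r=(3,5) succ=(0,0) retry=(0,0)
3 | t2 CAS | counter=6 r=(3,5) succ=(0,1) retry=(0,0)
4 | t1 CAS | counter=6 r=(3,5) succ=(0,1) retry=(1,0)
5 | t2 LOAD | counter=6 r=(3,6) succ=(0,1) retry=(1,0)
6 | t2 CAS | counter=7 r=(3,6) succ=(0,2) retry=(1,0)

counter=7 r=(3,6) succ=(0,2) retry=(1,0)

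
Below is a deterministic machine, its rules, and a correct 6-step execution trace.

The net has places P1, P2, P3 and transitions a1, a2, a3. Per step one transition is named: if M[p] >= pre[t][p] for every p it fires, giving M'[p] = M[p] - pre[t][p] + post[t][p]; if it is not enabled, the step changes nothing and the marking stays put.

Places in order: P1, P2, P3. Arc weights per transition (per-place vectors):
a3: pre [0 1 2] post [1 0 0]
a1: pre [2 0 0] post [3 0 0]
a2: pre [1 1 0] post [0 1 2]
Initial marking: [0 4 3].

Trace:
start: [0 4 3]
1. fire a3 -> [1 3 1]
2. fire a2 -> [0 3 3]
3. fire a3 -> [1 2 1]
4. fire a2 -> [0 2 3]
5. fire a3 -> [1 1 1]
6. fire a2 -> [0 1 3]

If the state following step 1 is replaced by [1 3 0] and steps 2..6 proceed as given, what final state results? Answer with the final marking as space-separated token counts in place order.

0 1 2

state after step 1 := [1 3 0]
2. fire a2 -> [0 3 2]
3. fire a3 -> [1 2 0]
4. fire a2 -> [0 2 2]
5. fire a3 -> [1 1 0]
6. fire a2 -> [0 1 2]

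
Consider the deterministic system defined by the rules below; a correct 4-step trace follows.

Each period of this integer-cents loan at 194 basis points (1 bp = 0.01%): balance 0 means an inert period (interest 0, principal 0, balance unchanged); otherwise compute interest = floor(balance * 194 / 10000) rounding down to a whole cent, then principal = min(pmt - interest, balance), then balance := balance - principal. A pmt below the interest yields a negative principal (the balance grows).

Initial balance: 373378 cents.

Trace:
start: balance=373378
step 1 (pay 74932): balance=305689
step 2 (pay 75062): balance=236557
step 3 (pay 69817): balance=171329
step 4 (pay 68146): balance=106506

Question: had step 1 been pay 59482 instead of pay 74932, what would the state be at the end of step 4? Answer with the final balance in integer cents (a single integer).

(re-executing from step 1 with the substitution; state before step 1: balance=373378)
step 1 (pay 59482): balance=321139
step 2 (pay 75062): balance=252307
step 3 (pay 69817): balance=187384
step 4 (pay 68146): balance=122873

122873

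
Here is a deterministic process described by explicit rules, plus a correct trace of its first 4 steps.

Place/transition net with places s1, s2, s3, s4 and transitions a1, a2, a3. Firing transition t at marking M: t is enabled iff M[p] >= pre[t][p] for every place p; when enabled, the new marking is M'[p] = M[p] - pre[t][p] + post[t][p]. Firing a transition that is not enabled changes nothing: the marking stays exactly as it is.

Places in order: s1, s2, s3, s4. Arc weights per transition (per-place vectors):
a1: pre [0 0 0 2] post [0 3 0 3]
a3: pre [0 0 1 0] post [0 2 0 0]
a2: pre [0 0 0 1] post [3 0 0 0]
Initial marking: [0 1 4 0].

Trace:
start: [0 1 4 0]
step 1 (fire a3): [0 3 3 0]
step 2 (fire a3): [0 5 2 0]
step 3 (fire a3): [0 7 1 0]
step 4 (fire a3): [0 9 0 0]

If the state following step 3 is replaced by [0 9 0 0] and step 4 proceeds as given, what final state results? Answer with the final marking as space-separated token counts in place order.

0 9 0 0

state after step 3 := [0 9 0 0]
step 4 (fire a3): [0 9 0 0]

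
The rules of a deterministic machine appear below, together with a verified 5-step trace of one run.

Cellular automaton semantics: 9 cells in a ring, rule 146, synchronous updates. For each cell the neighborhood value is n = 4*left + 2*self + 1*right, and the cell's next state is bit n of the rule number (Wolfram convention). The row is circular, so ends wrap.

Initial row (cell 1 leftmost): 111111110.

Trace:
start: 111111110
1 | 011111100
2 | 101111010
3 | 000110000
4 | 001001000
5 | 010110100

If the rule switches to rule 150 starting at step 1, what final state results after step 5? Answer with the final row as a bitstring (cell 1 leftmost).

010110100

(re-executing steps 1..5 under rule 150; state before step 1: 111111110)
1 | 011111100
2 | 101111010
3 | 100110010
4 | 111001110
5 | 010110100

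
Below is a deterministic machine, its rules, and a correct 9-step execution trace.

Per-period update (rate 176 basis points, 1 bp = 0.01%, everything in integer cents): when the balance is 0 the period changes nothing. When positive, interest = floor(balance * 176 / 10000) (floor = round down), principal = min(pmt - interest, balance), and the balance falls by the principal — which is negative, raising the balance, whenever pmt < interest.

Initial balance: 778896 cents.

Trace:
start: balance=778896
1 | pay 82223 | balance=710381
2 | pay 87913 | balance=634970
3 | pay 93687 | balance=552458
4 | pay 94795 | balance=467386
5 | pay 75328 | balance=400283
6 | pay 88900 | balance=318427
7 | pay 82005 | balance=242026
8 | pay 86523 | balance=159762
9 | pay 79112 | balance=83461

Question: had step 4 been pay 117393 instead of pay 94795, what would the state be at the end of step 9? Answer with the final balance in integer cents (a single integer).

58805

(re-executing from step 4 with the substitution; state before step 4: balance=552458)
4 | pay 117393 | balance=444788
5 | pay 75328 | balance=377288
6 | pay 88900 | balance=295028
7 | pay 82005 | balance=218215
8 | pay 86523 | balance=135532
9 | pay 79112 | balance=58805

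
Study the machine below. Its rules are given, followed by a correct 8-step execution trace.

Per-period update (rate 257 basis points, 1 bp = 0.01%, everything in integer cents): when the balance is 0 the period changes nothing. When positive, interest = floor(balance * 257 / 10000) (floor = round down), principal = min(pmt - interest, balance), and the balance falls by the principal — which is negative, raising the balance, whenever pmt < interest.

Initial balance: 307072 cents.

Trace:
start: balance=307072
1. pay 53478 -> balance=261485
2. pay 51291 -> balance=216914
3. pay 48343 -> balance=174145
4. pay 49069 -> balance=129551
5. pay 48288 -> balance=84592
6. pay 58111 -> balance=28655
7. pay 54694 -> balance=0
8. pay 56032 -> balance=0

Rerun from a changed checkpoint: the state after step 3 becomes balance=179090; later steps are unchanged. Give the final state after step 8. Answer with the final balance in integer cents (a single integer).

state after step 3 := balance=179090
4. pay 49069 -> balance=134623
5. pay 48288 -> balance=89794
6. pay 58111 -> balance=33990
7. pay 54694 -> balance=0
8. pay 56032 -> balance=0

0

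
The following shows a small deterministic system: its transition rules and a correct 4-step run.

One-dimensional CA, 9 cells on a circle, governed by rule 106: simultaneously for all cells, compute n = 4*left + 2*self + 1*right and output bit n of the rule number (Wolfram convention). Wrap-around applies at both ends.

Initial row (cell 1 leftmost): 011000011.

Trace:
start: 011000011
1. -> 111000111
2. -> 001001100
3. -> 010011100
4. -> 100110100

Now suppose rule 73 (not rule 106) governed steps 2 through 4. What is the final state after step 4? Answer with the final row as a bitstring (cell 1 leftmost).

(re-executing steps 2..4 under rule 73; state before step 2: 111000111)
2. -> 001010100
3. -> 100000001
4. -> 101111101

101111101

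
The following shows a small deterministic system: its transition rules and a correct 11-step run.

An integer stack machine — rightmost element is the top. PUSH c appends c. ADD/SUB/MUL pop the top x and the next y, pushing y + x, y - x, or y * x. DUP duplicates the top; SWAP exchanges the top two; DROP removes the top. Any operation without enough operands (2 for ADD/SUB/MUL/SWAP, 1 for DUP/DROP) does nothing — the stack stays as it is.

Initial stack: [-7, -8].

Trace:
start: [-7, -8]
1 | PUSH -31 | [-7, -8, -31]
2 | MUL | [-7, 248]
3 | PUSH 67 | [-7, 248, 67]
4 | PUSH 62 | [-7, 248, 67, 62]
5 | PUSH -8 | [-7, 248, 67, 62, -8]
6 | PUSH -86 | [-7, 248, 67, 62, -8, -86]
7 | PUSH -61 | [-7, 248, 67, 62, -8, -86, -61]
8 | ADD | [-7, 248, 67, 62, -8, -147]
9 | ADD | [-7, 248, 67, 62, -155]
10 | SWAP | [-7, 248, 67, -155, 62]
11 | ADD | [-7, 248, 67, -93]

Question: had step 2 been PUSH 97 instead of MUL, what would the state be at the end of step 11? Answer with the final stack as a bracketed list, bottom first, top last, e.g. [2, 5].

(re-executing from step 2 with the substitution; state before step 2: [-7, -8, -31])
2 | PUSH 97 | [-7, -8, -31, 97]
3 | PUSH 67 | [-7, -8, -31, 97, 67]
4 | PUSH 62 | [-7, -8, -31, 97, 67, 62]
5 | PUSH -8 | [-7, -8, -31, 97, 67, 62, -8]
6 | PUSH -86 | [-7, -8, -31, 97, 67, 62, -8, -86]
7 | PUSH -61 | [-7, -8, -31, 97, 67, 62, -8, -86, -61]
8 | ADD | [-7, -8, -31, 97, 67, 62, -8, -147]
9 | ADD | [-7, -8, -31, 97, 67, 62, -155]
10 | SWAP | [-7, -8, -31, 97, 67, -155, 62]
11 | ADD | [-7, -8, -31, 97, 67, -93]

[-7, -8, -31, 97, 67, -93]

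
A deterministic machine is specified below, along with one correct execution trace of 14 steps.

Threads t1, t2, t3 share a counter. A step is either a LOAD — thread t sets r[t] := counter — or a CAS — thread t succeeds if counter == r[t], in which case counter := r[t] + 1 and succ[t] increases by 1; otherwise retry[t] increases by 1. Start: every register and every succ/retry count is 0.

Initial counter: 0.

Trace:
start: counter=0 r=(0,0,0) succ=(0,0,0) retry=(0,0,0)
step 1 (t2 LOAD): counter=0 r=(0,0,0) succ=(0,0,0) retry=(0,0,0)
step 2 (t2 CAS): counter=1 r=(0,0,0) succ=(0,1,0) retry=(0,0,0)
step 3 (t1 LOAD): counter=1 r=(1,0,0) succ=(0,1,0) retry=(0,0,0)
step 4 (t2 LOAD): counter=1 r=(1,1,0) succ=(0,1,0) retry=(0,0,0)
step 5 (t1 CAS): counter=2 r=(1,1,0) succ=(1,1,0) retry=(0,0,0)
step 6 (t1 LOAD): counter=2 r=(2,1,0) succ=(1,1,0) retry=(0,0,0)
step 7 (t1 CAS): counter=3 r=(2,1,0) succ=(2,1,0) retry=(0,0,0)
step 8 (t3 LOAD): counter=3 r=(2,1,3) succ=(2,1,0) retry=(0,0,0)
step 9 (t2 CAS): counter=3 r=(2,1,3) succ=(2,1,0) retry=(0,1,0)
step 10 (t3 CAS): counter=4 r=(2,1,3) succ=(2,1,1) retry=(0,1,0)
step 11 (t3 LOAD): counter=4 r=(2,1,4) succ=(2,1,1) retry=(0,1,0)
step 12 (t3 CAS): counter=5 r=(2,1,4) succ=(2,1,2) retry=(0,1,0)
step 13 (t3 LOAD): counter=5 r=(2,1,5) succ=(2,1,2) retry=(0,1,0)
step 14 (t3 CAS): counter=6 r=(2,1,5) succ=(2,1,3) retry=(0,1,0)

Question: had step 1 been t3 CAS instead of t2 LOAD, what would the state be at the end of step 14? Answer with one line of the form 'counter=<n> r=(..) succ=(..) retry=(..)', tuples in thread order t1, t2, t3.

(re-executing from step 1 with the substitution; state before step 1: counter=0 r=(0,0,0) succ=(0,0,0) retry=(0,0,0))
step 1 (t3 CAS): counter=1 r=(0,0,0) succ=(0,0,1) retry=(0,0,0)
step 2 (t2 CAS): counter=1 r=(0,0,0) succ=(0,0,1) retry=(0,1,0)
step 3 (t1 LOAD): counter=1 r=(1,0,0) succ=(0,0,1) retry=(0,1,0)
step 4 (t2 LOAD): counter=1 r=(1,1,0) succ=(0,0,1) retry=(0,1,0)
step 5 (t1 CAS): counter=2 r=(1,1,0) succ=(1,0,1) retry=(0,1,0)
step 6 (t1 LOAD): counter=2 r=(2,1,0) succ=(1,0,1) retry=(0,1,0)
step 7 (t1 CAS): counter=3 r=(2,1,0) succ=(2,0,1) retry=(0,1,0)
step 8 (t3 LOAD): counter=3 r=(2,1,3) succ=(2,0,1) retry=(0,1,0)
step 9 (t2 CAS): counter=3 r=(2,1,3) succ=(2,0,1) retry=(0,2,0)
step 10 (t3 CAS): counter=4 r=(2,1,3) succ=(2,0,2) retry=(0,2,0)
step 11 (t3 LOAD): counter=4 r=(2,1,4) succ=(2,0,2) retry=(0,2,0)
step 12 (t3 CAS): counter=5 r=(2,1,4) succ=(2,0,3) retry=(0,2,0)
step 13 (t3 LOAD): counter=5 r=(2,1,5) succ=(2,0,3) retry=(0,2,0)
step 14 (t3 CAS): counter=6 r=(2,1,5) succ=(2,0,4) retry=(0,2,0)

counter=6 r=(2,1,5) succ=(2,0,4) retry=(0,2,0)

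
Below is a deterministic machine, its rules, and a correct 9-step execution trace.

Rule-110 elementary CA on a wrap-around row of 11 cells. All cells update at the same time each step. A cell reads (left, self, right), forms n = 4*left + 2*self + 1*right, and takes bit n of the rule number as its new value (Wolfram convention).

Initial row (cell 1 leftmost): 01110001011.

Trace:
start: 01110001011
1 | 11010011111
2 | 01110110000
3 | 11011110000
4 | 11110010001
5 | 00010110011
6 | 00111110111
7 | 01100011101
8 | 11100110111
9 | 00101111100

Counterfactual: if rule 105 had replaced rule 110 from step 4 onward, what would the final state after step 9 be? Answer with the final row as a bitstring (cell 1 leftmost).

01110111110

(re-executing steps 4..9 under rule 105; state before step 4: 11011110000)
4 | 11110010110
5 | 10010001111
6 | 10000101000
7 | 00110010010
8 | 10110000000
9 | 01110111110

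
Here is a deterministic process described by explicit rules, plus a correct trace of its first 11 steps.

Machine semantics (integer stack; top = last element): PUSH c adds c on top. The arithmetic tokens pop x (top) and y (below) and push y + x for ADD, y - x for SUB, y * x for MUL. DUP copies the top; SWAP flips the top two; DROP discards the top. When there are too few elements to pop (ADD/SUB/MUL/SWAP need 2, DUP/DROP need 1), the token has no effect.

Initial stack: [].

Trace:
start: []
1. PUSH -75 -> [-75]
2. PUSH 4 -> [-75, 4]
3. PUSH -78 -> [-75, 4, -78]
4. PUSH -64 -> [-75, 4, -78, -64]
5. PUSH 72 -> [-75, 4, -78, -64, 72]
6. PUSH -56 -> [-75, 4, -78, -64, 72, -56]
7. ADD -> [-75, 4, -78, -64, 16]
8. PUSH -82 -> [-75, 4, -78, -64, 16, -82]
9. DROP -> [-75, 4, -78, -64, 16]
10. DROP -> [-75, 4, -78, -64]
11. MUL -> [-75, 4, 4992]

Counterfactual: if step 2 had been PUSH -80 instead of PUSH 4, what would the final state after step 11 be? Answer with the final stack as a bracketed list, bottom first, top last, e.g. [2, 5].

(re-executing from step 2 with the substitution; state before step 2: [-75])
2. PUSH -80 -> [-75, -80]
3. PUSH -78 -> [-75, -80, -78]
4. PUSH -64 -> [-75, -80, -78, -64]
5. PUSH 72 -> [-75, -80, -78, -64, 72]
6. PUSH -56 -> [-75, -80, -78, -64, 72, -56]
7. ADD -> [-75, -80, -78, -64, 16]
8. PUSH -82 -> [-75, -80, -78, -64, 16, -82]
9. DROP -> [-75, -80, -78, -64, 16]
10. DROP -> [-75, -80, -78, -64]
11. MUL -> [-75, -80, 4992]

[-75, -80, 4992]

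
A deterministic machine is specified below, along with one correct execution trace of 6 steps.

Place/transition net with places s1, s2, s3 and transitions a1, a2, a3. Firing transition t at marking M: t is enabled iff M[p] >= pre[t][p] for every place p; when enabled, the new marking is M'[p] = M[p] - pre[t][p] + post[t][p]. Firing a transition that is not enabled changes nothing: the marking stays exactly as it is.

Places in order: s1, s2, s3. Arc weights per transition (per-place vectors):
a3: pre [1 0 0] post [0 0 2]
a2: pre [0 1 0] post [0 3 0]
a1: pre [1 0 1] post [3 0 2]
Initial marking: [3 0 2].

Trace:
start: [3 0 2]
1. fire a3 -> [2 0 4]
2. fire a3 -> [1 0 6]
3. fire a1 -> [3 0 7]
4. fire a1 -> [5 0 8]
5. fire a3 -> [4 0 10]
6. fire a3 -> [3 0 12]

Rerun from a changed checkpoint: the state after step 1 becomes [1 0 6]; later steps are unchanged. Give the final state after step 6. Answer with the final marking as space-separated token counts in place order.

0 0 8

state after step 1 := [1 0 6]
2. fire a3 -> [0 0 8]
3. fire a1 -> [0 0 8]
4. fire a1 -> [0 0 8]
5. fire a3 -> [0 0 8]
6. fire a3 -> [0 0 8]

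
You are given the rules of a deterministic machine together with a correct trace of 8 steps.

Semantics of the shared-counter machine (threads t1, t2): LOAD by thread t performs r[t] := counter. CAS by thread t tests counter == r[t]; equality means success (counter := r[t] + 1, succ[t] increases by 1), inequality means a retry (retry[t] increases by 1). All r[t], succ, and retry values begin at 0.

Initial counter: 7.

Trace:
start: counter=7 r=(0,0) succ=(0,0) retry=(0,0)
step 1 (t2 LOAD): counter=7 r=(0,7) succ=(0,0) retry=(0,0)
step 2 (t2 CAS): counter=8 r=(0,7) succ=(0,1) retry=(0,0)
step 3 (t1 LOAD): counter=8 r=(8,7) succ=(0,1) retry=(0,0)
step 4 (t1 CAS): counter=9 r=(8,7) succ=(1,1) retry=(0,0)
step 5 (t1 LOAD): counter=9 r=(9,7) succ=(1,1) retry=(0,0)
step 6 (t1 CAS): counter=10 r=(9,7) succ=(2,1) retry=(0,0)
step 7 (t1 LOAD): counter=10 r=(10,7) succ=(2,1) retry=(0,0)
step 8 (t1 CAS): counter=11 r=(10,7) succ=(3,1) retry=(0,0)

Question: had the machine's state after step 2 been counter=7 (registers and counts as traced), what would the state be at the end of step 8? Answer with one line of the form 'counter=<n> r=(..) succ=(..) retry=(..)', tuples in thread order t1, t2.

counter=10 r=(9,7) succ=(3,1) retry=(0,0)

state after step 2 := counter=7 r=(0,7) succ=(0,1) retry=(0,0)
step 3 (t1 LOAD): counter=7 r=(7,7) succ=(0,1) retry=(0,0)
step 4 (t1 CAS): counter=8 r=(7,7) succ=(1,1) retry=(0,0)
step 5 (t1 LOAD): counter=8 r=(8,7) succ=(1,1) retry=(0,0)
step 6 (t1 CAS): counter=9 r=(8,7) succ=(2,1) retry=(0,0)
step 7 (t1 LOAD): counter=9 r=(9,7) succ=(2,1) retry=(0,0)
step 8 (t1 CAS): counter=10 r=(9,7) succ=(3,1) retry=(0,0)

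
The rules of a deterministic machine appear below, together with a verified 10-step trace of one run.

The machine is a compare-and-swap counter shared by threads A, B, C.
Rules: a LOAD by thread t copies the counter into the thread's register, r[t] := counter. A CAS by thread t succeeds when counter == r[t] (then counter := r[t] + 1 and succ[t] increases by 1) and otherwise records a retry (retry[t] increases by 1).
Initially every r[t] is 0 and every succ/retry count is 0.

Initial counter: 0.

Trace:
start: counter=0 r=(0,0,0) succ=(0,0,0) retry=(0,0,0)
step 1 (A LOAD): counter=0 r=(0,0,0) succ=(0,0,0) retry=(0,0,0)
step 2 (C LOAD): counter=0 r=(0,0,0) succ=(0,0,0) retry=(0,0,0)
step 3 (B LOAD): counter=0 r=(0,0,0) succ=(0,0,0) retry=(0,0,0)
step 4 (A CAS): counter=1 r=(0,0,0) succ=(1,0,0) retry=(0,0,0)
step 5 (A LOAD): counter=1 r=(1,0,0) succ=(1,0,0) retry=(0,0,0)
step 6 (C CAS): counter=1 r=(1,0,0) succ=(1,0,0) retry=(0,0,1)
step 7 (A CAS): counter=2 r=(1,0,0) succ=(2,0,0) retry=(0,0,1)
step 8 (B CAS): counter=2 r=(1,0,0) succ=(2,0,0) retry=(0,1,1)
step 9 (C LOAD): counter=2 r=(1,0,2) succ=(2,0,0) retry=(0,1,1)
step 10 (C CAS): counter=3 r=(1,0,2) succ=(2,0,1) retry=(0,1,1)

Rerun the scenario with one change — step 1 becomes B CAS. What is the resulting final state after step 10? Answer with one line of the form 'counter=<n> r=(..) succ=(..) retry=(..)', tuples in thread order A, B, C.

counter=3 r=(1,1,2) succ=(0,1,2) retry=(2,1,0)

(re-executing from step 1 with the substitution; state before step 1: counter=0 r=(0,0,0) succ=(0,0,0) retry=(0,0,0))
step 1 (B CAS): counter=1 r=(0,0,0) succ=(0,1,0) retry=(0,0,0)
step 2 (C LOAD): counter=1 r=(0,0,1) succ=(0,1,0) retry=(0,0,0)
step 3 (B LOAD): counter=1 r=(0,1,1) succ=(0,1,0) retry=(0,0,0)
step 4 (A CAS): counter=1 r=(0,1,1) succ=(0,1,0) retry=(1,0,0)
step 5 (A LOAD): counter=1 r=(1,1,1) succ=(0,1,0) retry=(1,0,0)
step 6 (C CAS): counter=2 r=(1,1,1) succ=(0,1,1) retry=(1,0,0)
step 7 (A CAS): counter=2 r=(1,1,1) succ=(0,1,1) retry=(2,0,0)
step 8 (B CAS): counter=2 r=(1,1,1) succ=(0,1,1) retry=(2,1,0)
step 9 (C LOAD): counter=2 r=(1,1,2) succ=(0,1,1) retry=(2,1,0)
step 10 (C CAS): counter=3 r=(1,1,2) succ=(0,1,2) retry=(2,1,0)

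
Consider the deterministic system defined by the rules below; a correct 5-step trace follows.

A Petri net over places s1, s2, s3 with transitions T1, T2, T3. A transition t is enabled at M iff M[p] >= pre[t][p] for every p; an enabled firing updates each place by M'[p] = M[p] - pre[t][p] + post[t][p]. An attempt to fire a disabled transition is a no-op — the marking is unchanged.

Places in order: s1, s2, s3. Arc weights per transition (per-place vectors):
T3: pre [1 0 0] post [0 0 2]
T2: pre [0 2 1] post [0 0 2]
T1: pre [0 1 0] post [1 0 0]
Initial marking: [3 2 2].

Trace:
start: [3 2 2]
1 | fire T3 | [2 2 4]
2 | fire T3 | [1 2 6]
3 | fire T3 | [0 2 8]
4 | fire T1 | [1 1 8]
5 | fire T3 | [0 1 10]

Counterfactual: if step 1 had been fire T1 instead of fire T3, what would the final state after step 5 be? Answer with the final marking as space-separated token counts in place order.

2 0 8

(re-executing from step 1 with the substitution; state before step 1: [3 2 2])
1 | fire T1 | [4 1 2]
2 | fire T3 | [3 1 4]
3 | fire T3 | [2 1 6]
4 | fire T1 | [3 0 6]
5 | fire T3 | [2 0 8]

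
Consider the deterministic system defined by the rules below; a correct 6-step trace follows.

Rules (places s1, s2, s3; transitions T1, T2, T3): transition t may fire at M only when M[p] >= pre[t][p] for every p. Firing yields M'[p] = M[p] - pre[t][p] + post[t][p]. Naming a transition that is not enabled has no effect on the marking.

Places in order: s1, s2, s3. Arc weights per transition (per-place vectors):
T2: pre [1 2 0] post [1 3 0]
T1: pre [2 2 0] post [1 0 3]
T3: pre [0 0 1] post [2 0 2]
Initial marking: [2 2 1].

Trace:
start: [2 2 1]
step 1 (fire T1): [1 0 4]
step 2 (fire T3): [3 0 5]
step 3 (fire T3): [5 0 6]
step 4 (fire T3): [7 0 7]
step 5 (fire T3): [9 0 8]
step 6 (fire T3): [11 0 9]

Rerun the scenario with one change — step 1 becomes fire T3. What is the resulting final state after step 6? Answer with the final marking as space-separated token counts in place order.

14 2 7

(re-executing from step 1 with the substitution; state before step 1: [2 2 1])
step 1 (fire T3): [4 2 2]
step 2 (fire T3): [6 2 3]
step 3 (fire T3): [8 2 4]
step 4 (fire T3): [10 2 5]
step 5 (fire T3): [12 2 6]
step 6 (fire T3): [14 2 7]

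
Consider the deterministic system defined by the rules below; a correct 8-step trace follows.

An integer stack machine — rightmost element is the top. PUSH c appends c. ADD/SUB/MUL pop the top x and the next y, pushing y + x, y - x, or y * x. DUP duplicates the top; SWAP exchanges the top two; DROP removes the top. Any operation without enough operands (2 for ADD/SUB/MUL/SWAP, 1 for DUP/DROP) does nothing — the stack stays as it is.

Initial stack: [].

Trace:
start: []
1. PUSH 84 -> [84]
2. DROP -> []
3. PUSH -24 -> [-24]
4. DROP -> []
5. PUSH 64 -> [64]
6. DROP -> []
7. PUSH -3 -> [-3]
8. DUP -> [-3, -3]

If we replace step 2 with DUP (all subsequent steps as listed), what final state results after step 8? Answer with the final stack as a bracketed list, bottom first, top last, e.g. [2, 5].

(re-executing from step 2 with the substitution; state before step 2: [84])
2. DUP -> [84, 84]
3. PUSH -24 -> [84, 84, -24]
4. DROP -> [84, 84]
5. PUSH 64 -> [84, 84, 64]
6. DROP -> [84, 84]
7. PUSH -3 -> [84, 84, -3]
8. DUP -> [84, 84, -3, -3]

[84, 84, -3, -3]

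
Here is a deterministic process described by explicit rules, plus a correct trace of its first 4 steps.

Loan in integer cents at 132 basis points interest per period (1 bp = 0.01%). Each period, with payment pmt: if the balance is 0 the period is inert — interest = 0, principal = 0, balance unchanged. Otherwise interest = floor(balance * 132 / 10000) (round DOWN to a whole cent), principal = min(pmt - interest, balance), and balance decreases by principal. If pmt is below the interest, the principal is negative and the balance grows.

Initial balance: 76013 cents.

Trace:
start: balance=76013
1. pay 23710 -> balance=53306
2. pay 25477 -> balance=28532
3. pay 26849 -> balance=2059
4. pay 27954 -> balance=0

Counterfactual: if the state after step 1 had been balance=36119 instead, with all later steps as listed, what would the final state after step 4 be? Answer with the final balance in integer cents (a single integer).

0

state after step 1 := balance=36119
2. pay 25477 -> balance=11118
3. pay 26849 -> balance=0
4. pay 27954 -> balance=0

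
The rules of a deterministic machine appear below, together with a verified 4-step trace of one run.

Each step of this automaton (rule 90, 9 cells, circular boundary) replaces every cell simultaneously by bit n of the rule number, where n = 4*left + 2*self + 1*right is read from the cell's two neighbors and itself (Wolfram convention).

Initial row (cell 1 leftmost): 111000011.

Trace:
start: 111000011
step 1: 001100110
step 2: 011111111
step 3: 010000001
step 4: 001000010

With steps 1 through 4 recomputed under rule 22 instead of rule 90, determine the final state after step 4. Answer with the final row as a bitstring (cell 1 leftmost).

(re-executing steps 1..4 under rule 22; state before step 1: 111000011)
step 1: 000100100
step 2: 001111110
step 3: 010000001
step 4: 011000011

011000011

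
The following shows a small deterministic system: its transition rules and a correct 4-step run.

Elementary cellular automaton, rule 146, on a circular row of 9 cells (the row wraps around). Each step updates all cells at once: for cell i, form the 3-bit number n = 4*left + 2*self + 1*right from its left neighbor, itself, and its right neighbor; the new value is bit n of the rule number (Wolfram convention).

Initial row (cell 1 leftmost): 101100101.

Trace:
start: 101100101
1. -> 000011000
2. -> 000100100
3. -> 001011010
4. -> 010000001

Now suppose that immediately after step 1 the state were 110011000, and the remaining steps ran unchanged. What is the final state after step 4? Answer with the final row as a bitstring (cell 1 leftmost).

001100101

state after step 1 := 110011000
2. -> 001100101
3. -> 110011000
4. -> 001100101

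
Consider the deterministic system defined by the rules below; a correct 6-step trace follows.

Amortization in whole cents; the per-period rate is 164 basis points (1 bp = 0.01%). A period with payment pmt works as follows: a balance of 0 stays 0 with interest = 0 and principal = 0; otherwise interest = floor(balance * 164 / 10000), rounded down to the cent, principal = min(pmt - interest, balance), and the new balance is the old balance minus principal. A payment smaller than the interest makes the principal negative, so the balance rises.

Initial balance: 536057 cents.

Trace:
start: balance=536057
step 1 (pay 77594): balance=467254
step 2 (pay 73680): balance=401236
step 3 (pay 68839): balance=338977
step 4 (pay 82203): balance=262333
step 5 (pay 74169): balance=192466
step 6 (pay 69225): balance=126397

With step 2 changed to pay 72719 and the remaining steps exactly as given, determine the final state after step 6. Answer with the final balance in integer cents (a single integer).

127422

(re-executing from step 2 with the substitution; state before step 2: balance=467254)
step 2 (pay 72719): balance=402197
step 3 (pay 68839): balance=339954
step 4 (pay 82203): balance=263326
step 5 (pay 74169): balance=193475
step 6 (pay 69225): balance=127422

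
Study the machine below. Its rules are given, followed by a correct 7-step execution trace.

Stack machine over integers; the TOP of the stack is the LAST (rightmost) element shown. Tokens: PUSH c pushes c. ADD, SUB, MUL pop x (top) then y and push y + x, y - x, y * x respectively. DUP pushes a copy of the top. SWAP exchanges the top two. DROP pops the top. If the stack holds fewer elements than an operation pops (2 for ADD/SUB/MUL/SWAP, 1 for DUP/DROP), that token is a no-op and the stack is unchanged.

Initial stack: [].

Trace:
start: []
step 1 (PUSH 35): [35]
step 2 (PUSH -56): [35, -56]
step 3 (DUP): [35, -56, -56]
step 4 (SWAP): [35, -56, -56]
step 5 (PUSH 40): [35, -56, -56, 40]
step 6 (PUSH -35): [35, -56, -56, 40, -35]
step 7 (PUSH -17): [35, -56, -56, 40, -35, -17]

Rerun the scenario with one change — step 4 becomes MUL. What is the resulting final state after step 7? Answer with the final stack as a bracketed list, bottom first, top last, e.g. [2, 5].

(re-executing from step 4 with the substitution; state before step 4: [35, -56, -56])
step 4 (MUL): [35, 3136]
step 5 (PUSH 40): [35, 3136, 40]
step 6 (PUSH -35): [35, 3136, 40, -35]
step 7 (PUSH -17): [35, 3136, 40, -35, -17]

[35, 3136, 40, -35, -17]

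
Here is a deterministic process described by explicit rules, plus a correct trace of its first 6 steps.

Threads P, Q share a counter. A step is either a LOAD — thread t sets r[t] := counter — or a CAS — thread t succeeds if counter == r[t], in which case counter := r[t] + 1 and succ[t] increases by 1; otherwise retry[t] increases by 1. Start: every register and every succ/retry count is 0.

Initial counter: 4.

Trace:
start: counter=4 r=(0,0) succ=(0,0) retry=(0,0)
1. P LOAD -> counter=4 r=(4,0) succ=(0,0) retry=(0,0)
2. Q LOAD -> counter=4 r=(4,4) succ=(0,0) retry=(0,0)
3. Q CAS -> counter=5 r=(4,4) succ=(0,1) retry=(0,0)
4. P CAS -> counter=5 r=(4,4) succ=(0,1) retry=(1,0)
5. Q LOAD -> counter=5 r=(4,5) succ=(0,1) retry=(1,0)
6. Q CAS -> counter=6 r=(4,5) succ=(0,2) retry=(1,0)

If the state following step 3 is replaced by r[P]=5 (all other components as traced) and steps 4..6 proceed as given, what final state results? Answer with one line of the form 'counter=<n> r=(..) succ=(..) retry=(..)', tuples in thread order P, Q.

state after step 3 := counter=5 r=(5,4) succ=(0,1) retry=(0,0)
4. P CAS -> counter=6 r=(5,4) succ=(1,1) retry=(0,0)
5. Q LOAD -> counter=6 r=(5,6) succ=(1,1) retry=(0,0)
6. Q CAS -> counter=7 r=(5,6) succ=(1,2) retry=(0,0)

counter=7 r=(5,6) succ=(1,2) retry=(0,0)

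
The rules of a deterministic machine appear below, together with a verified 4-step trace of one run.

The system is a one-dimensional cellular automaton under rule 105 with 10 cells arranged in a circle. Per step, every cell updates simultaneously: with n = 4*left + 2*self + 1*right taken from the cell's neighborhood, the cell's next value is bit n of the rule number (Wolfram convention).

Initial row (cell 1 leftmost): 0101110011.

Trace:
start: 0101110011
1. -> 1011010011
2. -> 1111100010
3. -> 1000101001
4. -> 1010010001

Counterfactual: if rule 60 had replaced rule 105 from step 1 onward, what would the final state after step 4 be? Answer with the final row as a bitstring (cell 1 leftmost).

0110100100

(re-executing steps 1..4 under rule 60; state before step 1: 0101110011)
1. -> 1111001010
2. -> 1000101111
3. -> 0100111000
4. -> 0110100100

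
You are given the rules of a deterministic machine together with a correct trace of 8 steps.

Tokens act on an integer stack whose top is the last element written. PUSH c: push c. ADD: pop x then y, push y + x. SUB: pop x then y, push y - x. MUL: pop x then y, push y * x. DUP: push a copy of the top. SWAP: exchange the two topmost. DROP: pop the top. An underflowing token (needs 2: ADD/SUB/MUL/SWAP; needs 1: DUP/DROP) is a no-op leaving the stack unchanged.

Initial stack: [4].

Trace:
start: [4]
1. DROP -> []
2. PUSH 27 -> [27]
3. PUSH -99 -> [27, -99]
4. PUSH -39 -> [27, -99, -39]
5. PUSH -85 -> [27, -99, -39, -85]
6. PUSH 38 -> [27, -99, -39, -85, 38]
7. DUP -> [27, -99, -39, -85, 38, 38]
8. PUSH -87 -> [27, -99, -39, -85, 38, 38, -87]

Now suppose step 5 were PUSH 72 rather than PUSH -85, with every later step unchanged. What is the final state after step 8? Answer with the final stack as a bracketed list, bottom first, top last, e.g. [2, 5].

(re-executing from step 5 with the substitution; state before step 5: [27, -99, -39])
5. PUSH 72 -> [27, -99, -39, 72]
6. PUSH 38 -> [27, -99, -39, 72, 38]
7. DUP -> [27, -99, -39, 72, 38, 38]
8. PUSH -87 -> [27, -99, -39, 72, 38, 38, -87]

[27, -99, -39, 72, 38, 38, -87]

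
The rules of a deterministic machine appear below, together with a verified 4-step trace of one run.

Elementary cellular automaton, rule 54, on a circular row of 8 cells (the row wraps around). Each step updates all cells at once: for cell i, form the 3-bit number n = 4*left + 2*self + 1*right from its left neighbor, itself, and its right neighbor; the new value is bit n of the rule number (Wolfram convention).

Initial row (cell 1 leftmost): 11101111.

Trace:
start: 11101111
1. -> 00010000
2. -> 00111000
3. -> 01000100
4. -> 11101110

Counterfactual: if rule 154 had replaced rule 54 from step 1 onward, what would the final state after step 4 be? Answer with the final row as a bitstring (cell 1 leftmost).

(re-executing steps 1..4 under rule 154; state before step 1: 11101111)
1. -> 11001111
2. -> 10111111
3. -> 00111111
4. -> 11111110

11111110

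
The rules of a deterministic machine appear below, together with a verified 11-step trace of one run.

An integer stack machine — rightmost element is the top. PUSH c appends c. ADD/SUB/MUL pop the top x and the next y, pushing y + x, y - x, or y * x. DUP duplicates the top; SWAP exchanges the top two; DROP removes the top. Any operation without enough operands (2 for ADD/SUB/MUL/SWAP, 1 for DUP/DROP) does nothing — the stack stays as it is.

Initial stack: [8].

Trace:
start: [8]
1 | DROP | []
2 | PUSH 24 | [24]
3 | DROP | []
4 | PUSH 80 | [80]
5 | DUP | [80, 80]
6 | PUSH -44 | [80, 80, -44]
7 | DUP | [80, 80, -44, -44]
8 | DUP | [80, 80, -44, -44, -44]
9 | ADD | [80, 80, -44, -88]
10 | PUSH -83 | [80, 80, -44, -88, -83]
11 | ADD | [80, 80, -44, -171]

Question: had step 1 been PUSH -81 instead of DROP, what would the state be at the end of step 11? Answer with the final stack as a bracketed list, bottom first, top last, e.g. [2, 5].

(re-executing from step 1 with the substitution; state before step 1: [8])
1 | PUSH -81 | [8, -81]
2 | PUSH 24 | [8, -81, 24]
3 | DROP | [8, -81]
4 | PUSH 80 | [8, -81, 80]
5 | DUP | [8, -81, 80, 80]
6 | PUSH -44 | [8, -81, 80, 80, -44]
7 | DUP | [8, -81, 80, 80, -44, -44]
8 | DUP | [8, -81, 80, 80, -44, -44, -44]
9 | ADD | [8, -81, 80, 80, -44, -88]
10 | PUSH -83 | [8, -81, 80, 80, -44, -88, -83]
11 | ADD | [8, -81, 80, 80, -44, -171]

[8, -81, 80, 80, -44, -171]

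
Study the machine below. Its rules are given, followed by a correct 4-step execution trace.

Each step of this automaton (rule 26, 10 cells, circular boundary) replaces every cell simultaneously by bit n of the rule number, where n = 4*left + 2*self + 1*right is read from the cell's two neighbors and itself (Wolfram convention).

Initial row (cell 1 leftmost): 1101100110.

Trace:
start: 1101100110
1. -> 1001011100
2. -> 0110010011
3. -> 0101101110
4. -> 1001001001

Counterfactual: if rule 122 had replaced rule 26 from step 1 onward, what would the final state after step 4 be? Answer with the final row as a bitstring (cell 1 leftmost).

0000000000

(re-executing steps 1..4 under rule 122; state before step 1: 1101100110)
1. -> 1111111111
2. -> 0000000000
3. -> 0000000000
4. -> 0000000000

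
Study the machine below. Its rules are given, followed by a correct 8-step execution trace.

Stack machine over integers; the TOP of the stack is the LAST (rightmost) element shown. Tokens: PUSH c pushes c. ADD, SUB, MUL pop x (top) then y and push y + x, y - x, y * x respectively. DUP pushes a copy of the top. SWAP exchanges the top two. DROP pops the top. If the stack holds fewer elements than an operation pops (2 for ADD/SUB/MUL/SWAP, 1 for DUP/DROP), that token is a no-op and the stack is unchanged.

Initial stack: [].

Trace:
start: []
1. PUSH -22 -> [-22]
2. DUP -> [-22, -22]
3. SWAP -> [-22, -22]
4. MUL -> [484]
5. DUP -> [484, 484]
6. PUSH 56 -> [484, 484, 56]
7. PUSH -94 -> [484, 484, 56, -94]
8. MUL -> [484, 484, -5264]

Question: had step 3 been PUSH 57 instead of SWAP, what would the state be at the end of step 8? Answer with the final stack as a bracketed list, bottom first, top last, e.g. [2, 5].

[-22, -1254, -1254, -5264]

(re-executing from step 3 with the substitution; state before step 3: [-22, -22])
3. PUSH 57 -> [-22, -22, 57]
4. MUL -> [-22, -1254]
5. DUP -> [-22, -1254, -1254]
6. PUSH 56 -> [-22, -1254, -1254, 56]
7. PUSH -94 -> [-22, -1254, -1254, 56, -94]
8. MUL -> [-22, -1254, -1254, -5264]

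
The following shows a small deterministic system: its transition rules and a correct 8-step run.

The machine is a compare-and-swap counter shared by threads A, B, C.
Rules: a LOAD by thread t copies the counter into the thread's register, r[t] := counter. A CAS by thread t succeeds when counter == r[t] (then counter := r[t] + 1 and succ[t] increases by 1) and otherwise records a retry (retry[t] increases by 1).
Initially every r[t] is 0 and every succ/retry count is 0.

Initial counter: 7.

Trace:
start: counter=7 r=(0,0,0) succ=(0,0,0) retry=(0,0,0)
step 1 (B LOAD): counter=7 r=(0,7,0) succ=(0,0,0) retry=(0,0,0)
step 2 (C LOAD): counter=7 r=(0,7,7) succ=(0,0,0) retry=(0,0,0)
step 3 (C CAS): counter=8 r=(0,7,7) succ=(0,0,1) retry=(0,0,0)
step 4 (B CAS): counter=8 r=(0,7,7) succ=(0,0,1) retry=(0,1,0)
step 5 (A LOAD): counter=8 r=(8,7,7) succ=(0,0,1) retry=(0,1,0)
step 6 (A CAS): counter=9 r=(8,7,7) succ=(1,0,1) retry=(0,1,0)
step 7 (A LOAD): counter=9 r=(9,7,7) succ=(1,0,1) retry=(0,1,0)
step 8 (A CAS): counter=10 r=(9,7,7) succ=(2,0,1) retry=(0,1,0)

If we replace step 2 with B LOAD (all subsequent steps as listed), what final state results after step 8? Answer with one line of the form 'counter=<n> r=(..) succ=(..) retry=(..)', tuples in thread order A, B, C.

counter=10 r=(9,7,0) succ=(2,1,0) retry=(0,0,1)

(re-executing from step 2 with the substitution; state before step 2: counter=7 r=(0,7,0) succ=(0,0,0) retry=(0,0,0))
step 2 (B LOAD): counter=7 r=(0,7,0) succ=(0,0,0) retry=(0,0,0)
step 3 (C CAS): counter=7 r=(0,7,0) succ=(0,0,0) retry=(0,0,1)
step 4 (B CAS): counter=8 r=(0,7,0) succ=(0,1,0) retry=(0,0,1)
step 5 (A LOAD): counter=8 r=(8,7,0) succ=(0,1,0) retry=(0,0,1)
step 6 (A CAS): counter=9 r=(8,7,0) succ=(1,1,0) retry=(0,0,1)
step 7 (A LOAD): counter=9 r=(9,7,0) succ=(1,1,0) retry=(0,0,1)
step 8 (A CAS): counter=10 r=(9,7,0) succ=(2,1,0) retry=(0,0,1)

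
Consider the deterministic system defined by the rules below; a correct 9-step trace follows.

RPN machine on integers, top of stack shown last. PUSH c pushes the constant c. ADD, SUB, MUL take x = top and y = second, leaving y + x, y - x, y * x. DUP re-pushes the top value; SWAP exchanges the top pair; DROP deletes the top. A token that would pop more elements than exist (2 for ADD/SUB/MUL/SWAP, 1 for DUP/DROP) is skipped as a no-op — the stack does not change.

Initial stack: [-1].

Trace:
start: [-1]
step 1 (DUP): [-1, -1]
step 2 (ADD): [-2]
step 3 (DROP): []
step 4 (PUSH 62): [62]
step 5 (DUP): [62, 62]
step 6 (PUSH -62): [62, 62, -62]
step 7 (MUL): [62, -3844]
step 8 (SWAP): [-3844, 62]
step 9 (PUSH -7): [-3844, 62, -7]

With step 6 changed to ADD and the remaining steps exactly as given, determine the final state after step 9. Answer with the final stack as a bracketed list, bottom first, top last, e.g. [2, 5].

[124, -7]

(re-executing from step 6 with the substitution; state before step 6: [62, 62])
step 6 (ADD): [124]
step 7 (MUL): [124]
step 8 (SWAP): [124]
step 9 (PUSH -7): [124, -7]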